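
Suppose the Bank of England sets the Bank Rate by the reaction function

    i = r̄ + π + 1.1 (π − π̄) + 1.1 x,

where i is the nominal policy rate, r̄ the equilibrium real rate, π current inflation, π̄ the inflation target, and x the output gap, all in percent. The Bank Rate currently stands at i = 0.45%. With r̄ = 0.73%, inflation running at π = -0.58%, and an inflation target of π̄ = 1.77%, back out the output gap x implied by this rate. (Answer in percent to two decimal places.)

2.62%

1.1 x = 0.45 − 0.73 − (-0.58) − 1.1 × ((-0.58) − 1.77) = 2.885
x = 2.885 / 1.1 = 2.62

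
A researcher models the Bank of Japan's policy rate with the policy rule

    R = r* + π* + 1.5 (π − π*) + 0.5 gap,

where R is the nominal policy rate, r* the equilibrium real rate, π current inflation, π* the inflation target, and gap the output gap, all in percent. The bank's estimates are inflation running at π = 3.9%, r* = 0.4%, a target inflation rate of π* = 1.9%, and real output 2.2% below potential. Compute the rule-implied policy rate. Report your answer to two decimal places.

4.20%

Output 2.2% below potential → gap = -2.2.
R = 0.4 + 1.9 + 1.5 × (3.9 − 1.9) + 0.5 × (-2.2)
   = 0.4 + 1.9 + 3 − 1.1 = 4.20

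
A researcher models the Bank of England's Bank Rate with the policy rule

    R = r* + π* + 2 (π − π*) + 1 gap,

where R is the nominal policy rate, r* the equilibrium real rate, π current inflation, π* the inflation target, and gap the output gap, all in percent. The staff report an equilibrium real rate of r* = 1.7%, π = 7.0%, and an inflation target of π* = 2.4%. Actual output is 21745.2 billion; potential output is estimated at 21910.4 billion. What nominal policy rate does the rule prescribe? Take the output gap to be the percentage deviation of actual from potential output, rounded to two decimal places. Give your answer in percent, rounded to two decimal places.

Output gap = 100 × (21745.2 − 21910.4) / 21910.4 = -0.75%.
R = 1.70 + 2.40 + 2 × (7.00 − 2.40) + 1 × (-0.75)
   = 1.70 + 2.4 + 9.2 − 0.75 = 12.55

12.55%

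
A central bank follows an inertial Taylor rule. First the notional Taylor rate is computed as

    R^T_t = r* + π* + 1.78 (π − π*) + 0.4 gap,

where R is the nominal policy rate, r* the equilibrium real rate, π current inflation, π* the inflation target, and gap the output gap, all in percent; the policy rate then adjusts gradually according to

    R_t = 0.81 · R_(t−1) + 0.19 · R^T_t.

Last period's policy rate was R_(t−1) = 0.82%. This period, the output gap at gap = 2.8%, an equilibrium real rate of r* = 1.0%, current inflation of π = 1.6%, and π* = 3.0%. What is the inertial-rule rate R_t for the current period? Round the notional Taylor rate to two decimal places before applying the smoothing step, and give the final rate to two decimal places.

R^T_t = 1.0 + 3.0 + 1.78 × (1.6 − 3.0) + 0.4 × 2.8
   = 1.0 + 3 − 2.492 + 1.12 = 2.63
R_t = 0.81 × 0.82 + 0.19 × 2.63 = 0.6642 + 0.4997 = 1.16

1.16%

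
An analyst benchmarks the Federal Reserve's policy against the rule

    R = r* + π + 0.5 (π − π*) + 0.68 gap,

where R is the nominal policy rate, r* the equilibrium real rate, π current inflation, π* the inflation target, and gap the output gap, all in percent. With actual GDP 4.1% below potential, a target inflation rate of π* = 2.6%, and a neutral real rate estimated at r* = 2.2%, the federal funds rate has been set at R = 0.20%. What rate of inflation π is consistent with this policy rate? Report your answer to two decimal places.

1.39%

Output 4.1% below potential → gap = -4.1.
Collecting π: R = r* + (1 + 0.5) π − 0.5 π* + 0.68 gap
1.5 π = 0.20 − 2.2 + 0.5 × 2.6 − 0.68 × (-4.1) = 2.088
π = 2.088 / 1.5 = 1.39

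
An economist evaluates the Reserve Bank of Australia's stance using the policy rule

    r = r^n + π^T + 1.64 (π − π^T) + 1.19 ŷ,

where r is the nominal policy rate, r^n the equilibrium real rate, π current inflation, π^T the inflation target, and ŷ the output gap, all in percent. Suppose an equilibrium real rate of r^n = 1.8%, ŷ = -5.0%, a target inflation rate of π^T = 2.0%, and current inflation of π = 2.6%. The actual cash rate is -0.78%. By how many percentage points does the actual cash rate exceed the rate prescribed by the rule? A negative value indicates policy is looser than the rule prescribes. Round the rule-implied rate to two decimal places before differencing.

0.39 pp

r = 1.8 + 2.0 + 1.64 × (2.6 − 2.0) + 1.19 × (-5.0)
   = 1.8 + 2 + 0.984 − 5.95 = -1.17
Deviation = -0.78 − (-1.17) = 0.39 pp.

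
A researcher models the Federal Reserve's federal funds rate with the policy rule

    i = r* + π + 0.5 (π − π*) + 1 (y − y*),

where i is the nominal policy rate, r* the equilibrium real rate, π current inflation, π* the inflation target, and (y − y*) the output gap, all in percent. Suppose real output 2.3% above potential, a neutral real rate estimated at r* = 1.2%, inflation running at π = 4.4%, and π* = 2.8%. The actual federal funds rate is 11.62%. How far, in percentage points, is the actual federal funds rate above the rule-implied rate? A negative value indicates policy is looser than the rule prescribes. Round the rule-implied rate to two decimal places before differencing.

2.92 pp

Output 2.3% above potential → (y − y*) = 2.3.
i = 1.2 + 4.4 + 0.5 × (4.4 − 2.8) + 1 × 2.3
   = 1.2 + 4.4 + 0.8 + 2.3 = 8.70
Deviation = 11.62 − 8.70 = 2.92 pp.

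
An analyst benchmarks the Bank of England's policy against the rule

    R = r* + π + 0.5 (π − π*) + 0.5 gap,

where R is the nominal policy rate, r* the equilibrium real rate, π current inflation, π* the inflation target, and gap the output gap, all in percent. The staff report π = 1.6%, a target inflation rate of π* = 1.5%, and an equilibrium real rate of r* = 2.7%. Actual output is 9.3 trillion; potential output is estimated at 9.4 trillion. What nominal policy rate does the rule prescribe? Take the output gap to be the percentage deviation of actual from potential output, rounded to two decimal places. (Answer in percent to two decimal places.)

3.82%

Output gap = 100 × (9.3 − 9.4) / 9.4 = -1.06%.
R = 2.70 + 1.60 + 0.5 × (1.60 − 1.50) + 0.5 × (-1.06)
   = 2.70 + 1.6 + 0.05 − 0.53 = 3.82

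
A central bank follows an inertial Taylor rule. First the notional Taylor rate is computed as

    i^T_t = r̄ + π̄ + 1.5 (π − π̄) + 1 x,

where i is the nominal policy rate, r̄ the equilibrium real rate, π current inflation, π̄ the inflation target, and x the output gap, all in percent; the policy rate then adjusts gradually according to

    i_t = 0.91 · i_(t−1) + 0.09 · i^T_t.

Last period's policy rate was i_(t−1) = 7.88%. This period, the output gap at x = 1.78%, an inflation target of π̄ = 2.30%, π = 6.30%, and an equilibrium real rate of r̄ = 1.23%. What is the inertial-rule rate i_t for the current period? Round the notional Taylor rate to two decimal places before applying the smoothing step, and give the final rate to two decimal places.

i^T_t = 1.23 + 2.30 + 1.5 × (6.30 − 2.30) + 1 × 1.78
   = 1.23 + 2.3 + 6 + 1.78 = 11.31
i_t = 0.91 × 7.88 + 0.09 × 11.31 = 7.1708 + 1.0179 = 8.19

8.19%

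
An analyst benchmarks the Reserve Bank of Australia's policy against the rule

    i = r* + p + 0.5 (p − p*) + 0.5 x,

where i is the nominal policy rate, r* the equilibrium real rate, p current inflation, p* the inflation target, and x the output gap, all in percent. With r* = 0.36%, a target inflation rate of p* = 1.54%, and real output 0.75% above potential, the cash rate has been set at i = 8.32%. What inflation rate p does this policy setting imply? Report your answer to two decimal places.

Output 0.75% above potential → x = 0.75.
Collecting p: i = r* + (1 + 0.5) p − 0.5 p* + 0.5 x
1.5 p = 8.32 − 0.36 + 0.5 × 1.54 − 0.5 × 0.75 = 8.355
p = 8.355 / 1.5 = 5.57

5.57%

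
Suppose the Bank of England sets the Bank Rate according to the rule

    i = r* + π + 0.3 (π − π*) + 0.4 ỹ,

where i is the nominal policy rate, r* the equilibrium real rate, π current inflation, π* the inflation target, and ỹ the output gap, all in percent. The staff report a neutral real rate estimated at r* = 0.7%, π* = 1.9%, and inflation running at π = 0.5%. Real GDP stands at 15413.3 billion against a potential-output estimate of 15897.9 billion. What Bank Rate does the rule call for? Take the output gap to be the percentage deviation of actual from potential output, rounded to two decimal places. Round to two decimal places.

-0.44%

Output gap = 100 × (15413.3 − 15897.9) / 15897.9 = -3.05%.
i = 0.70 + 0.50 + 0.3 × (0.50 − 1.90) + 0.4 × (-3.05)
   = 0.70 + 0.5 − 0.42 − 1.22 = -0.44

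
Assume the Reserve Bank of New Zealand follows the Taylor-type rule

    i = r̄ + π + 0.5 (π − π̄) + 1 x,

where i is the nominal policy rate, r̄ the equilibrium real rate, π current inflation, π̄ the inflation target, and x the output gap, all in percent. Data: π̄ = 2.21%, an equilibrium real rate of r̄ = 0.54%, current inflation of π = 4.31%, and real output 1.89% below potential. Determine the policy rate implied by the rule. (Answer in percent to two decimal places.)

Output 1.89% below potential → x = -1.89.
i = 0.54 + 4.31 + 0.5 × (4.31 − 2.21) + 1 × (-1.89)
   = 0.54 + 4.31 + 1.05 − 1.89 = 4.01

4.01%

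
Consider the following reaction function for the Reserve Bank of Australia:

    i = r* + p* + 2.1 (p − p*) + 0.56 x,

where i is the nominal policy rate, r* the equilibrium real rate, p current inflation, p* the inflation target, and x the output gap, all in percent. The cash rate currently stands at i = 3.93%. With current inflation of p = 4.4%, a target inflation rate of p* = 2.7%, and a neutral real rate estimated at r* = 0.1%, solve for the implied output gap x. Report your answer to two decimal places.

0.56 x = 3.93 − 0.1 − 2.7 − 2.1 × (4.4 − 2.7) = -2.44
x = -2.44 / 0.56 = -4.36

-4.36%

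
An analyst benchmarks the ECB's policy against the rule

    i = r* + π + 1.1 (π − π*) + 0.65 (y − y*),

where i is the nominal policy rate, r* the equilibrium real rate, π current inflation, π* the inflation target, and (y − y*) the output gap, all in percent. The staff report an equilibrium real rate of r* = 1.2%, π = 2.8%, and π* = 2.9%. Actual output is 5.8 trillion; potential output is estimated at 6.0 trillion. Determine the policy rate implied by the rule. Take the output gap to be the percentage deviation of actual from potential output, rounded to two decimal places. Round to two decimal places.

1.73%

Output gap = 100 × (5.8 − 6.0) / 6.0 = -3.33%.
i = 1.20 + 2.80 + 1.1 × (2.80 − 2.90) + 0.65 × (-3.33)
   = 1.20 + 2.8 − 0.11 − 2.1645 = 1.73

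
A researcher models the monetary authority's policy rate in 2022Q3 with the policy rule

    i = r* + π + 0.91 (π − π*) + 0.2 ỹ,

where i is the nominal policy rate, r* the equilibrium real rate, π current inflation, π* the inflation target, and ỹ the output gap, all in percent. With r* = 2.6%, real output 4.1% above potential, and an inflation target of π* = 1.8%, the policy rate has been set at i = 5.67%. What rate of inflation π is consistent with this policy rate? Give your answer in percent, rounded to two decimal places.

2.04%

Output 4.1% above potential → ỹ = 4.1.
Collecting π: i = r* + (1 + 0.91) π − 0.91 π* + 0.2 ỹ
1.91 π = 5.67 − 2.6 + 0.91 × 1.8 − 0.2 × 4.1 = 3.888
π = 3.888 / 1.91 = 2.04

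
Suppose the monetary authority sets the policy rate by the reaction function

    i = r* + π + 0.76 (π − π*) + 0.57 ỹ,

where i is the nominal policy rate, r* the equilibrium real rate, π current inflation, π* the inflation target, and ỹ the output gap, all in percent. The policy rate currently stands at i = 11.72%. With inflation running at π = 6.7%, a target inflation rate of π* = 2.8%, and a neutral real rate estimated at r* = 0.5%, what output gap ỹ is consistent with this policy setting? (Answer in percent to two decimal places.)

0.57 ỹ = 11.72 − 0.5 − 6.7 − 0.76 × (6.7 − 2.8) = 1.556
ỹ = 1.556 / 0.57 = 2.73

2.73%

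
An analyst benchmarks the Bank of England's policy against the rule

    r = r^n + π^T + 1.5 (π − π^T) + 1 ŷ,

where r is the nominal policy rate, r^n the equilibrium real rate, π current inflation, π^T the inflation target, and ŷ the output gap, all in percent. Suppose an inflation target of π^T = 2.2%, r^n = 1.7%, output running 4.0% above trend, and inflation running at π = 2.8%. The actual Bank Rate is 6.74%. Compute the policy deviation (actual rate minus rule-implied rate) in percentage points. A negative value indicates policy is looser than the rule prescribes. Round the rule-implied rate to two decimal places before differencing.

Output 4.0% above potential → ŷ = 4.0.
r = 1.7 + 2.2 + 1.5 × (2.8 − 2.2) + 1 × 4.0
   = 1.7 + 2.2 + 0.9 + 4 = 8.80
Deviation = 6.74 − 8.80 = -2.06 pp.

-2.06 pp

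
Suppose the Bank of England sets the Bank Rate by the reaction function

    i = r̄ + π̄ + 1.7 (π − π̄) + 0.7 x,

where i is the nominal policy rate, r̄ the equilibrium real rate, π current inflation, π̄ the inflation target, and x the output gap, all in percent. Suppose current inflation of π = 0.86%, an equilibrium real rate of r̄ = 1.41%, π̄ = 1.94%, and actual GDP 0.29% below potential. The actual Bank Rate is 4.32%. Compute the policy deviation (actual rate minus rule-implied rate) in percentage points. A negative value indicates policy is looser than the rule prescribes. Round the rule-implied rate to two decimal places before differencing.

3.01 pp

Output 0.29% below potential → x = -0.29.
i = 1.41 + 1.94 + 1.7 × (0.86 − 1.94) + 0.7 × (-0.29)
   = 1.41 + 1.94 − 1.836 − 0.203 = 1.31
Deviation = 4.32 − 1.31 = 3.01 pp.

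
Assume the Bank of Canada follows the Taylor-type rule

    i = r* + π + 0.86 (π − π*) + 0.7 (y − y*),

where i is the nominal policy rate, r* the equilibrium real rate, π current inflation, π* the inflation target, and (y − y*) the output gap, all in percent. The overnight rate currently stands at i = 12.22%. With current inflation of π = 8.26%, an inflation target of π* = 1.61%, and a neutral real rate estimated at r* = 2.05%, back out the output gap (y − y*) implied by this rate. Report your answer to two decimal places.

-5.44%

0.7 (y − y*) = 12.22 − 2.05 − 8.26 − 0.86 × (8.26 − 1.61) = -3.809
(y − y*) = -3.809 / 0.7 = -5.44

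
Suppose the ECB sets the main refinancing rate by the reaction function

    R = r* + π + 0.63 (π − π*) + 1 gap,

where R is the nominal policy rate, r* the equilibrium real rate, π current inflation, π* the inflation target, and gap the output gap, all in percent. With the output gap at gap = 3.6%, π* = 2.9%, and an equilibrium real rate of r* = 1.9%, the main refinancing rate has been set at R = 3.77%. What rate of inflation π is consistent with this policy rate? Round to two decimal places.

0.06%

Collecting π: R = r* + (1 + 0.63) π − 0.63 π* + 1 gap
1.63 π = 3.77 − 1.9 + 0.63 × 2.9 − 1 × 3.6 = 0.097
π = 0.097 / 1.63 = 0.06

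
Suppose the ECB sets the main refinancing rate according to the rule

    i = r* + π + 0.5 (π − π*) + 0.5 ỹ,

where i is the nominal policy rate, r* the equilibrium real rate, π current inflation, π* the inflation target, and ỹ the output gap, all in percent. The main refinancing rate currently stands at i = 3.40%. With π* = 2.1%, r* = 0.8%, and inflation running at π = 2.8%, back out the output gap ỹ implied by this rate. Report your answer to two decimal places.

-1.10%

0.5 ỹ = 3.40 − 0.8 − 2.8 − 0.5 × (2.8 − 2.1) = -0.55
ỹ = -0.55 / 0.5 = -1.10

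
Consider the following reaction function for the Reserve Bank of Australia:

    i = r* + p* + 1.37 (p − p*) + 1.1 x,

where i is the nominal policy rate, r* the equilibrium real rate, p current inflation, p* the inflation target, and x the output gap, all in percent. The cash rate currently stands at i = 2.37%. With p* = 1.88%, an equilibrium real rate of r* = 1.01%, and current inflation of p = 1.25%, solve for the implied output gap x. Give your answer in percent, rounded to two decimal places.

0.31%

1.1 x = 2.37 − 1.01 − 1.88 − 1.37 × (1.25 − 1.88) = 0.3431
x = 0.3431 / 1.1 = 0.31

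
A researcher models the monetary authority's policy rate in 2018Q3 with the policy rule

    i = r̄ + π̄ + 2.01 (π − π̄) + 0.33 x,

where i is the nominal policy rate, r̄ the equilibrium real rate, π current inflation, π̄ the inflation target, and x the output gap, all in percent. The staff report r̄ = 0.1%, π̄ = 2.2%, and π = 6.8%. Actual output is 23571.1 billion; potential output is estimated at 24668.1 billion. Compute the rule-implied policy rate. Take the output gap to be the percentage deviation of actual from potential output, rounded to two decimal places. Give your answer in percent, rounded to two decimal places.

Output gap = 100 × (23571.1 − 24668.1) / 24668.1 = -4.45%.
i = 0.10 + 2.20 + 2.01 × (6.80 − 2.20) + 0.33 × (-4.45)
   = 0.10 + 2.2 + 9.246 − 1.4685 = 10.08

10.08%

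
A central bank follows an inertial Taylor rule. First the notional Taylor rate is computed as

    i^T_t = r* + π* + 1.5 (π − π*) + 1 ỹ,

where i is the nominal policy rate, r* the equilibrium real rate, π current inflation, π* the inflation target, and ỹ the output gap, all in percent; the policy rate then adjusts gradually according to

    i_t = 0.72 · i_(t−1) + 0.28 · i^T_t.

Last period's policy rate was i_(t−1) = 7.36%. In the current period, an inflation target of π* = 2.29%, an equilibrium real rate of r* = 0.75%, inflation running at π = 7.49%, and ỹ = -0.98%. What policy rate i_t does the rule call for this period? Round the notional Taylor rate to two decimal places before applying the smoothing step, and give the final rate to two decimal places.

i^T_t = 0.75 + 2.29 + 1.5 × (7.49 − 2.29) + 1 × (-0.98)
   = 0.75 + 2.29 + 7.8 − 0.98 = 9.86
i_t = 0.72 × 7.36 + 0.28 × 9.86 = 5.2992 + 2.7608 = 8.06

8.06%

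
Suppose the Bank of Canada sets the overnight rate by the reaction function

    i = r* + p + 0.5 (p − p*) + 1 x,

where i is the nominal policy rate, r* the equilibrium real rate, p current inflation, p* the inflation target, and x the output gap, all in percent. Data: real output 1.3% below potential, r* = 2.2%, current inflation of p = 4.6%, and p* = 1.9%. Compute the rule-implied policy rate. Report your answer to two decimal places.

6.85%

Output 1.3% below potential → x = -1.3.
i = 2.2 + 4.6 + 0.5 × (4.6 − 1.9) + 1 × (-1.3)
   = 2.2 + 4.6 + 1.35 − 1.3 = 6.85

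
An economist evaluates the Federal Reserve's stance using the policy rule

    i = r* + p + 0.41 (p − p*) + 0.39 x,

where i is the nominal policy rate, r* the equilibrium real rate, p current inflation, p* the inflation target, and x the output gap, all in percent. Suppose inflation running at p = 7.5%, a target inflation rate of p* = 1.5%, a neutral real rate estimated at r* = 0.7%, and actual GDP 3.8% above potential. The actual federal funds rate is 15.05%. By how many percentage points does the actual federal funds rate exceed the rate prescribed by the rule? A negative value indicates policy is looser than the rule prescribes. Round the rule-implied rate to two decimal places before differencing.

2.91 pp

Output 3.8% above potential → x = 3.8.
i = 0.7 + 7.5 + 0.41 × (7.5 − 1.5) + 0.39 × 3.8
   = 0.7 + 7.5 + 2.46 + 1.482 = 12.14
Deviation = 15.05 − 12.14 = 2.91 pp.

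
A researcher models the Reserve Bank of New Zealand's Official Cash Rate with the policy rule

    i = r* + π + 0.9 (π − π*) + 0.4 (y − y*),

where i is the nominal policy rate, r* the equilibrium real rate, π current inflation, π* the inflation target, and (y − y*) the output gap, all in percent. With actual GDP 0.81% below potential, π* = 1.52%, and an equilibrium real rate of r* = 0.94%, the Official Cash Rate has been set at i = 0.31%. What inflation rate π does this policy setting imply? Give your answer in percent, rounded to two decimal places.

Output 0.81% below potential → (y − y*) = -0.81.
Collecting π: i = r* + (1 + 0.9) π − 0.9 π* + 0.4 (y − y*)
1.9 π = 0.31 − 0.94 + 0.9 × 1.52 − 0.4 × (-0.81) = 1.062
π = 1.062 / 1.9 = 0.56

0.56%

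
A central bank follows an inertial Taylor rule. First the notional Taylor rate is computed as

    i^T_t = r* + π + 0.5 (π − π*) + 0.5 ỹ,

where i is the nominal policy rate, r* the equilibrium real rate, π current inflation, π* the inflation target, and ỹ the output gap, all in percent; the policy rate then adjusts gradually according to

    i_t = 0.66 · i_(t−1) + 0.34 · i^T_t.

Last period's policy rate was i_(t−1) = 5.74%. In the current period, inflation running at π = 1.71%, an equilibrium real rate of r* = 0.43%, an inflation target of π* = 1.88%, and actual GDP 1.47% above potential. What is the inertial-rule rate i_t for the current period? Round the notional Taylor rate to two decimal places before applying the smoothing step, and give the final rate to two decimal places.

4.74%

Output 1.47% above potential → ỹ = 1.47.
i^T_t = 0.43 + 1.71 + 0.5 × (1.71 − 1.88) + 0.5 × 1.47
   = 0.43 + 1.71 − 0.085 + 0.735 = 2.79
i_t = 0.66 × 5.74 + 0.34 × 2.79 = 3.7884 + 0.9486 = 4.74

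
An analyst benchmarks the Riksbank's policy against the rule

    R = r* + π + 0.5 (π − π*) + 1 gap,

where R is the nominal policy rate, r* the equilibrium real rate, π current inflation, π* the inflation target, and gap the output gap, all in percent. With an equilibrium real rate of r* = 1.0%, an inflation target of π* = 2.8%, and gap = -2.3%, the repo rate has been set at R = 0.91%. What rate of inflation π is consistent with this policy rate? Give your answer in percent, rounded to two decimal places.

Collecting π: R = r* + (1 + 0.5) π − 0.5 π* + 1 gap
1.5 π = 0.91 − 1.0 + 0.5 × 2.8 − 1 × (-2.3) = 3.61
π = 3.61 / 1.5 = 2.41

2.41%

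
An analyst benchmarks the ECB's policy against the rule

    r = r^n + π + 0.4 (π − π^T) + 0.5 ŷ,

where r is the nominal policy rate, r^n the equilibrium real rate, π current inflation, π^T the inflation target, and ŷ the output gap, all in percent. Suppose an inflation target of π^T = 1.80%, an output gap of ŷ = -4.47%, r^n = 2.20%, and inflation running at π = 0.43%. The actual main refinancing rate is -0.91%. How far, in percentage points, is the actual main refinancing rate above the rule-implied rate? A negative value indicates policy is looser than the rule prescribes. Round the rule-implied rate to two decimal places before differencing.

r = 2.20 + 0.43 + 0.4 × (0.43 − 1.80) + 0.5 × (-4.47)
   = 2.20 + 0.43 − 0.548 − 2.235 = -0.15
Deviation = -0.91 − (-0.15) = -0.76 pp.

-0.76 pp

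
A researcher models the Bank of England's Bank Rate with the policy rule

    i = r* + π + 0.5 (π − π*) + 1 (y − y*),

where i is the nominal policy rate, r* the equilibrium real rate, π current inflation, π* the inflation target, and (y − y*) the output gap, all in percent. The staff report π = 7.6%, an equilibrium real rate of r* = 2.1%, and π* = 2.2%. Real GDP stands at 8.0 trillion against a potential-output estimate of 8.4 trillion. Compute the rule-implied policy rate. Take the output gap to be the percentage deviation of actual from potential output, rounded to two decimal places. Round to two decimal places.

7.64%

Output gap = 100 × (8.0 − 8.4) / 8.4 = -4.76%.
i = 2.10 + 7.60 + 0.5 × (7.60 − 2.20) + 1 × (-4.76)
   = 2.10 + 7.6 + 2.7 − 4.76 = 7.64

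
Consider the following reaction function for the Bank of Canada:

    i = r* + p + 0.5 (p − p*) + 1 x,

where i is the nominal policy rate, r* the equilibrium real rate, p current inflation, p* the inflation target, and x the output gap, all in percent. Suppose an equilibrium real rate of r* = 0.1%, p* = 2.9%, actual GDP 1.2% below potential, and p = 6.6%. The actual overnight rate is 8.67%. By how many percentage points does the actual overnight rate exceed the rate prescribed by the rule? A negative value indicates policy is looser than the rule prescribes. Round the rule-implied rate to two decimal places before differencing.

Output 1.2% below potential → x = -1.2.
i = 0.1 + 6.6 + 0.5 × (6.6 − 2.9) + 1 × (-1.2)
   = 0.1 + 6.6 + 1.85 − 1.2 = 7.35
Deviation = 8.67 − 7.35 = 1.32 pp.

1.32 pp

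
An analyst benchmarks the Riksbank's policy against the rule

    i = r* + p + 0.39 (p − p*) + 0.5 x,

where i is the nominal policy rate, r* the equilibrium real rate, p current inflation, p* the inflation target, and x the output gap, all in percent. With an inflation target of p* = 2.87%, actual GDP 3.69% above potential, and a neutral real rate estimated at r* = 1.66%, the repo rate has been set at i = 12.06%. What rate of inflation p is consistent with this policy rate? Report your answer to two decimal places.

Output 3.69% above potential → x = 3.69.
Collecting p: i = r* + (1 + 0.39) p − 0.39 p* + 0.5 x
1.39 p = 12.06 − 1.66 + 0.39 × 2.87 − 0.5 × 3.69 = 9.6743
p = 9.6743 / 1.39 = 6.96

6.96%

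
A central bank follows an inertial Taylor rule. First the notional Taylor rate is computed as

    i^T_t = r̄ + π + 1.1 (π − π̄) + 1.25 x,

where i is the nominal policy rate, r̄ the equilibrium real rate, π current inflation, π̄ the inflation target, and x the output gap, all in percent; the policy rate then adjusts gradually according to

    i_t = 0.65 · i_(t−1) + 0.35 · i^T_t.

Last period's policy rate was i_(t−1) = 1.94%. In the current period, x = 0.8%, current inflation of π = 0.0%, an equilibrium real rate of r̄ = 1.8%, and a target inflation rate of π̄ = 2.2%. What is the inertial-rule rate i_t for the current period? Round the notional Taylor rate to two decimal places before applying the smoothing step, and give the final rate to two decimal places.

1.39%

i^T_t = 1.8 + 0.0 + 1.1 × (0.0 − 2.2) + 1.25 × 0.8
   = 1.8 + 0 − 2.42 + 1 = 0.38
i_t = 0.65 × 1.94 + 0.35 × 0.38 = 1.261 + 0.133 = 1.39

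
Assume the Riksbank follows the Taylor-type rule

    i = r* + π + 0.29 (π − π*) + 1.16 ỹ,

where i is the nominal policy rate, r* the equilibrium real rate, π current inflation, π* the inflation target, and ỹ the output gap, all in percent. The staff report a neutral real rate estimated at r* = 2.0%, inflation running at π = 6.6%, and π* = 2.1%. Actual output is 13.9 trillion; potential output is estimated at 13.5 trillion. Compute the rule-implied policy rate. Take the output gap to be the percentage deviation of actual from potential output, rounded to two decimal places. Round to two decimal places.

Output gap = 100 × (13.9 − 13.5) / 13.5 = 2.96%.
i = 2.00 + 6.60 + 0.29 × (6.60 − 2.10) + 1.16 × 2.96
   = 2.00 + 6.6 + 1.305 + 3.4336 = 13.34

13.34%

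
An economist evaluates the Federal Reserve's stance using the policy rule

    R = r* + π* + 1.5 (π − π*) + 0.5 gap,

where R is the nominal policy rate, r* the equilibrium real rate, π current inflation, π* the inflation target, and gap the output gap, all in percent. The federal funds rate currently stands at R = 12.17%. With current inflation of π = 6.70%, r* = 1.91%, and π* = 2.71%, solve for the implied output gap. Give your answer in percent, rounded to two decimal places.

0.5 gap = 12.17 − 1.91 − 2.71 − 1.5 × (6.70 − 2.71) = 1.565
gap = 1.565 / 0.5 = 3.13

3.13%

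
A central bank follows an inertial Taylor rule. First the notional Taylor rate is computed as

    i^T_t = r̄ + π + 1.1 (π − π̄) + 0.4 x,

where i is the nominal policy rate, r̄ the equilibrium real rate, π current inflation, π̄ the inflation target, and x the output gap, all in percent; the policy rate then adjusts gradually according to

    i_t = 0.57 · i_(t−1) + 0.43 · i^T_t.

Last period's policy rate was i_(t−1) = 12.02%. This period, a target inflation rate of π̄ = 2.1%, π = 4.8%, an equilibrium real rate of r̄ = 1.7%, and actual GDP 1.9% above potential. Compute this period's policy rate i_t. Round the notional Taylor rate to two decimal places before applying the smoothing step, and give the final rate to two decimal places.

Output 1.9% above potential → x = 1.9.
i^T_t = 1.7 + 4.8 + 1.1 × (4.8 − 2.1) + 0.4 × 1.9
   = 1.7 + 4.8 + 2.97 + 0.76 = 10.23
i_t = 0.57 × 12.02 + 0.43 × 10.23 = 6.8514 + 4.3989 = 11.25

11.25%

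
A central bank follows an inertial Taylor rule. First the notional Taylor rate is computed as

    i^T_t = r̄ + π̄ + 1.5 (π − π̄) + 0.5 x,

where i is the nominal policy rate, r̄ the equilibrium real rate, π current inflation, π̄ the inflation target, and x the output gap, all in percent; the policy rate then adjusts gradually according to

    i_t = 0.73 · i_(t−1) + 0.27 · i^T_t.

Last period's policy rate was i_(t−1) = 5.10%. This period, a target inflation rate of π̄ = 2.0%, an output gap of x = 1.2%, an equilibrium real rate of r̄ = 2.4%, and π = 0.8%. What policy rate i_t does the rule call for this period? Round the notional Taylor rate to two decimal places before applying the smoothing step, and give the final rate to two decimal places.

4.59%

i^T_t = 2.4 + 2.0 + 1.5 × (0.8 − 2.0) + 0.5 × 1.2
   = 2.4 + 2 − 1.8 + 0.6 = 3.20
i_t = 0.73 × 5.10 + 0.27 × 3.20 = 3.723 + 0.864 = 4.59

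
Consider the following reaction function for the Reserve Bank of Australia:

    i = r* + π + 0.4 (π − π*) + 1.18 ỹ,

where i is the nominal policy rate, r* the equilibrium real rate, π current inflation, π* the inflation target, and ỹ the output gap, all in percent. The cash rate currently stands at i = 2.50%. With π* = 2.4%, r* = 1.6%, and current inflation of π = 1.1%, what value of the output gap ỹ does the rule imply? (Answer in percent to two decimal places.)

0.27%

1.18 ỹ = 2.50 − 1.6 − 1.1 − 0.4 × (1.1 − 2.4) = 0.32
ỹ = 0.32 / 1.18 = 0.27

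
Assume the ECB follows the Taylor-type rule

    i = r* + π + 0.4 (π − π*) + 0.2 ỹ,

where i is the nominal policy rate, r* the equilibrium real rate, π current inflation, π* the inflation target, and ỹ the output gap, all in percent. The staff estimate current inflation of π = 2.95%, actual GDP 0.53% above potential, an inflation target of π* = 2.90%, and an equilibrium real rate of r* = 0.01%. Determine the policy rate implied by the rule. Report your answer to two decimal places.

3.09%

Output 0.53% above potential → ỹ = 0.53.
i = 0.01 + 2.95 + 0.4 × (2.95 − 2.90) + 0.2 × 0.53
   = 0.01 + 2.95 + 0.02 + 0.106 = 3.09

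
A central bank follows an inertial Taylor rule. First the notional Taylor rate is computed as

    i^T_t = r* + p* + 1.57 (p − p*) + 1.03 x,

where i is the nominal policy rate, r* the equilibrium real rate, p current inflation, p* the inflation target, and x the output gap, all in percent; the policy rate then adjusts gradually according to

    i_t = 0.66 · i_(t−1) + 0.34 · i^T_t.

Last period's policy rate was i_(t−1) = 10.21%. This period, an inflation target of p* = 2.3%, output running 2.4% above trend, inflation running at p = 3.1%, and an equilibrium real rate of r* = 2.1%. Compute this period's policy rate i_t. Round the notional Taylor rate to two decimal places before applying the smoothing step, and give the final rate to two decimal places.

Output 2.4% above potential → x = 2.4.
i^T_t = 2.1 + 2.3 + 1.57 × (3.1 − 2.3) + 1.03 × 2.4
   = 2.1 + 2.3 + 1.256 + 2.472 = 8.13
i_t = 0.66 × 10.21 + 0.34 × 8.13 = 6.7386 + 2.7642 = 9.50

9.50%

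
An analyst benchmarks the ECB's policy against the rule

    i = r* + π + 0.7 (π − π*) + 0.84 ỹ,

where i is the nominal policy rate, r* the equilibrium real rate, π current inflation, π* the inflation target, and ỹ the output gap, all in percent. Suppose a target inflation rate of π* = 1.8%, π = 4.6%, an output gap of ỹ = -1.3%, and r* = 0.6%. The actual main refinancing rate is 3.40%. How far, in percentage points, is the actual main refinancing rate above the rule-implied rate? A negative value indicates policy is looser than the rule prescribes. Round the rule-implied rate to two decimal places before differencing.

-2.67 pp

i = 0.6 + 4.6 + 0.7 × (4.6 − 1.8) + 0.84 × (-1.3)
   = 0.6 + 4.6 + 1.96 − 1.092 = 6.07
Deviation = 3.40 − 6.07 = -2.67 pp.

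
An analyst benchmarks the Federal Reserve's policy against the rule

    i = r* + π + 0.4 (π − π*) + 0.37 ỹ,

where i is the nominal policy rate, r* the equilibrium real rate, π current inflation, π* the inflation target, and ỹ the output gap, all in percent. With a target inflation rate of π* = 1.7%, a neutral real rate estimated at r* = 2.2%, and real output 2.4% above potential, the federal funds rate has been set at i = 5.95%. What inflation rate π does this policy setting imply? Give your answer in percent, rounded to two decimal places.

2.53%

Output 2.4% above potential → ỹ = 2.4.
Collecting π: i = r* + (1 + 0.4) π − 0.4 π* + 0.37 ỹ
1.4 π = 5.95 − 2.2 + 0.4 × 1.7 − 0.37 × 2.4 = 3.542
π = 3.542 / 1.4 = 2.53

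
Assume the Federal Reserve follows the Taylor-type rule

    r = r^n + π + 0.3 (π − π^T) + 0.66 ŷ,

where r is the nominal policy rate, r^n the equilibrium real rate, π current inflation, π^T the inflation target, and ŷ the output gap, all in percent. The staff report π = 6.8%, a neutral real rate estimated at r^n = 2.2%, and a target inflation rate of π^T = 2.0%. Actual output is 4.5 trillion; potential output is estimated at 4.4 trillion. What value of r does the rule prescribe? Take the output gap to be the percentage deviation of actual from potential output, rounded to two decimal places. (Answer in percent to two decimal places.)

Output gap = 100 × (4.5 − 4.4) / 4.4 = 2.27%.
r = 2.20 + 6.80 + 0.3 × (6.80 − 2.00) + 0.66 × 2.27
   = 2.20 + 6.8 + 1.44 + 1.4982 = 11.94

11.94%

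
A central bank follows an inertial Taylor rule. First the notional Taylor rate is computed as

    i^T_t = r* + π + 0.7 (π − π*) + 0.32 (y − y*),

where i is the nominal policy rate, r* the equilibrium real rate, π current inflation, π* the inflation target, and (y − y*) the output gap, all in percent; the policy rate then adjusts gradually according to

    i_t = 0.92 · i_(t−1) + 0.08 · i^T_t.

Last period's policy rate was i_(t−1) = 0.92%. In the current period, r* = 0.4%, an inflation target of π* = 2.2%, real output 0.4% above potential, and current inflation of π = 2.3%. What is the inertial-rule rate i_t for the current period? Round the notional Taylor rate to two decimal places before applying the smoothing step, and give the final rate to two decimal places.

1.08%

Output 0.4% above potential → (y − y*) = 0.4.
i^T_t = 0.4 + 2.3 + 0.7 × (2.3 − 2.2) + 0.32 × 0.4
   = 0.4 + 2.3 + 0.07 + 0.128 = 2.90
i_t = 0.92 × 0.92 + 0.08 × 2.90 = 0.8464 + 0.232 = 1.08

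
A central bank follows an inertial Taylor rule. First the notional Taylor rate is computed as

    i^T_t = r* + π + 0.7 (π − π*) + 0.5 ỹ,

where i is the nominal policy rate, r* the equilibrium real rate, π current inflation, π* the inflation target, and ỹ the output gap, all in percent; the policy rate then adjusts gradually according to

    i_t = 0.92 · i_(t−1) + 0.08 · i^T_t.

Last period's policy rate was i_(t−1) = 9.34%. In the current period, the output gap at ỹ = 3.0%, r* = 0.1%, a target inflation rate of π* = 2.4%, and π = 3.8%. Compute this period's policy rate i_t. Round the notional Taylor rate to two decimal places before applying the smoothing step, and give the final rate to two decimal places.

i^T_t = 0.1 + 3.8 + 0.7 × (3.8 − 2.4) + 0.5 × 3.0
   = 0.1 + 3.8 + 0.98 + 1.5 = 6.38
i_t = 0.92 × 9.34 + 0.08 × 6.38 = 8.5928 + 0.5104 = 9.10

9.10%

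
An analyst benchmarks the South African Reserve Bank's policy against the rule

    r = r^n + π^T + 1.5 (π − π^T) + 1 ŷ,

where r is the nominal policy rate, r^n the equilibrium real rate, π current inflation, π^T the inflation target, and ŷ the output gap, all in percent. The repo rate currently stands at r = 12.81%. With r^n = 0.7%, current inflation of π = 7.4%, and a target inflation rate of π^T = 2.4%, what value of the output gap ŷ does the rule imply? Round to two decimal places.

1 ŷ = 12.81 − 0.7 − 2.4 − 1.5 × (7.4 − 2.4) = 2.21
ŷ = 2.21 / 1 = 2.21

2.21%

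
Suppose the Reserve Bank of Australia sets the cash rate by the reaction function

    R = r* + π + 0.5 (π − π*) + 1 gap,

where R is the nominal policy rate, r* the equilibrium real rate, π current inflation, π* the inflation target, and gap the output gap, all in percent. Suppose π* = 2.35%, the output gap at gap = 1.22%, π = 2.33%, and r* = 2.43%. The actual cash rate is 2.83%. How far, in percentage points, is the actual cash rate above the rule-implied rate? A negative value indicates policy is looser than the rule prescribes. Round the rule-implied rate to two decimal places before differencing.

-3.14 pp

R = 2.43 + 2.33 + 0.5 × (2.33 − 2.35) + 1 × 1.22
   = 2.43 + 2.33 − 0.01 + 1.22 = 5.97
Deviation = 2.83 − 5.97 = -3.14 pp.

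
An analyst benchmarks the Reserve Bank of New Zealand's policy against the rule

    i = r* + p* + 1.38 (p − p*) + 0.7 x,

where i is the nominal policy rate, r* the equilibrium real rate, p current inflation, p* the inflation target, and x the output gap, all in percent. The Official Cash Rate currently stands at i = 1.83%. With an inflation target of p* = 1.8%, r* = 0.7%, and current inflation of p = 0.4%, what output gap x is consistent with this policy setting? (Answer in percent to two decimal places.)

1.80%

0.7 x = 1.83 − 0.7 − 1.8 − 1.38 × (0.4 − 1.8) = 1.262
x = 1.262 / 0.7 = 1.80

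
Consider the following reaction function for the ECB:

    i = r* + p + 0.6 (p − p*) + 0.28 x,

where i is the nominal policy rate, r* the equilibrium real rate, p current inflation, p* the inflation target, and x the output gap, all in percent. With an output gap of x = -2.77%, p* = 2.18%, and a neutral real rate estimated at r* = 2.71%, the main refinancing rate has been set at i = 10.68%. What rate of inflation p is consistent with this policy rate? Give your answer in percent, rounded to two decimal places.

Collecting p: i = r* + (1 + 0.6) p − 0.6 p* + 0.28 x
1.6 p = 10.68 − 2.71 + 0.6 × 2.18 − 0.28 × (-2.77) = 10.0536
p = 10.0536 / 1.6 = 6.28

6.28%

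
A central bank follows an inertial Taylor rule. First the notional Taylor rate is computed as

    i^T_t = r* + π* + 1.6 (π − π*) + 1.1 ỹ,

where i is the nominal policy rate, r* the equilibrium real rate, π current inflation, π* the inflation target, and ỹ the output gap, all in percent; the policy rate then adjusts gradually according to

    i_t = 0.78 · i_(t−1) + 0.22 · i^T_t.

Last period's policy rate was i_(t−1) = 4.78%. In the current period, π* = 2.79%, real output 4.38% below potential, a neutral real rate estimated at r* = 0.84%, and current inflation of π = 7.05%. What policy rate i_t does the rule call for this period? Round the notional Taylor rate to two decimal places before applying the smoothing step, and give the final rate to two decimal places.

4.97%

Output 4.38% below potential → ỹ = -4.38.
i^T_t = 0.84 + 2.79 + 1.6 × (7.05 − 2.79) + 1.1 × (-4.38)
   = 0.84 + 2.79 + 6.816 − 4.818 = 5.63
i_t = 0.78 × 4.78 + 0.22 × 5.63 = 3.7284 + 1.2386 = 4.97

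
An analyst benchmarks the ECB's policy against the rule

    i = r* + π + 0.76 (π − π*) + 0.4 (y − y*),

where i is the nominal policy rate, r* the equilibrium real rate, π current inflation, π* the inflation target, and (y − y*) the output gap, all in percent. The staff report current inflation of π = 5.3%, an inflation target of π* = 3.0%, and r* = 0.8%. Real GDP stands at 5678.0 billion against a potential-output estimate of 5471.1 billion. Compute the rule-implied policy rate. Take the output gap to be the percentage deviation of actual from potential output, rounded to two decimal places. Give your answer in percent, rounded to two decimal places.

9.36%

Output gap = 100 × (5678.0 − 5471.1) / 5471.1 = 3.78%.
i = 0.80 + 5.30 + 0.76 × (5.30 − 3.00) + 0.4 × 3.78
   = 0.80 + 5.3 + 1.748 + 1.512 = 9.36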